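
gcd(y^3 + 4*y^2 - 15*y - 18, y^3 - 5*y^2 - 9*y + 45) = y - 3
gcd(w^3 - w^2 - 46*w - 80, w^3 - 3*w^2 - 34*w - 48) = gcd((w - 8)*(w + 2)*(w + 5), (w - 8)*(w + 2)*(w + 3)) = w^2 - 6*w - 16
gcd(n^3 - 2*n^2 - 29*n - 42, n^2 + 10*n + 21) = n + 3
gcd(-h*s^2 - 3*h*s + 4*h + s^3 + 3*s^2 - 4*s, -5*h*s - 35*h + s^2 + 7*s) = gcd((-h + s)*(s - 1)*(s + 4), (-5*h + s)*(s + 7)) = 1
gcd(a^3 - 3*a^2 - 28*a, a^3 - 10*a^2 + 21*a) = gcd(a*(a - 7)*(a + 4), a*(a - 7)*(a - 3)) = a^2 - 7*a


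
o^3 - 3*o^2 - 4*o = o*(o - 4)*(o + 1)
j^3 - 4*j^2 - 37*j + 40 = (j - 8)*(j - 1)*(j + 5)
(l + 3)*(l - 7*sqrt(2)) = l^2 - 7*sqrt(2)*l + 3*l - 21*sqrt(2)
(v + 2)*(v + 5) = v^2 + 7*v + 10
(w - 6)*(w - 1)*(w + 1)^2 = w^4 - 5*w^3 - 7*w^2 + 5*w + 6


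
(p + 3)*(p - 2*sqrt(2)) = p^2 - 2*sqrt(2)*p + 3*p - 6*sqrt(2)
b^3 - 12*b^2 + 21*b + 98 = (b - 7)^2*(b + 2)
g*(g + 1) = g^2 + g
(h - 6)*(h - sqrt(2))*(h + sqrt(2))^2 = h^4 - 6*h^3 + sqrt(2)*h^3 - 6*sqrt(2)*h^2 - 2*h^2 - 2*sqrt(2)*h + 12*h + 12*sqrt(2)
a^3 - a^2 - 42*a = a*(a - 7)*(a + 6)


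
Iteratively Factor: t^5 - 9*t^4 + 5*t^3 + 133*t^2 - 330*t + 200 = (t - 1)*(t^4 - 8*t^3 - 3*t^2 + 130*t - 200) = (t - 5)*(t - 1)*(t^3 - 3*t^2 - 18*t + 40) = (t - 5)^2*(t - 1)*(t^2 + 2*t - 8) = (t - 5)^2*(t - 2)*(t - 1)*(t + 4)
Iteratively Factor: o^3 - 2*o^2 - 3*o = (o)*(o^2 - 2*o - 3) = o*(o - 3)*(o + 1)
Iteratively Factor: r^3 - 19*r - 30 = (r - 5)*(r^2 + 5*r + 6) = (r - 5)*(r + 3)*(r + 2)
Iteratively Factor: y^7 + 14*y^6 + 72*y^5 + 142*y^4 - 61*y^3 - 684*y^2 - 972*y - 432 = (y + 4)*(y^6 + 10*y^5 + 32*y^4 + 14*y^3 - 117*y^2 - 216*y - 108) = (y - 2)*(y + 4)*(y^5 + 12*y^4 + 56*y^3 + 126*y^2 + 135*y + 54) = (y - 2)*(y + 3)*(y + 4)*(y^4 + 9*y^3 + 29*y^2 + 39*y + 18) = (y - 2)*(y + 1)*(y + 3)*(y + 4)*(y^3 + 8*y^2 + 21*y + 18) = (y - 2)*(y + 1)*(y + 3)^2*(y + 4)*(y^2 + 5*y + 6) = (y - 2)*(y + 1)*(y + 3)^3*(y + 4)*(y + 2)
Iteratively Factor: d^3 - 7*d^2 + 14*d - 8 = (d - 2)*(d^2 - 5*d + 4) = (d - 2)*(d - 1)*(d - 4)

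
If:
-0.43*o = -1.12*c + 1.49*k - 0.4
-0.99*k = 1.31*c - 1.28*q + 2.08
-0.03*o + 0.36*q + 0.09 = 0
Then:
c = 2.29215538929003*q - 0.724703499199529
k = -1.74012480805045*q - 1.14205900610971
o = 12.0*q + 3.0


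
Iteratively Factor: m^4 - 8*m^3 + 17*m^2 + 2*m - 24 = (m - 3)*(m^3 - 5*m^2 + 2*m + 8) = (m - 3)*(m + 1)*(m^2 - 6*m + 8) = (m - 4)*(m - 3)*(m + 1)*(m - 2)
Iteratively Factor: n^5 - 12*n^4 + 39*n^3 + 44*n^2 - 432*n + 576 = (n - 4)*(n^4 - 8*n^3 + 7*n^2 + 72*n - 144) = (n - 4)^2*(n^3 - 4*n^2 - 9*n + 36) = (n - 4)^2*(n - 3)*(n^2 - n - 12) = (n - 4)^3*(n - 3)*(n + 3)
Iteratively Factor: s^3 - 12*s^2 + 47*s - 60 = (s - 3)*(s^2 - 9*s + 20) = (s - 4)*(s - 3)*(s - 5)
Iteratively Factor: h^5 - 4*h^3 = (h + 2)*(h^4 - 2*h^3) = h*(h + 2)*(h^3 - 2*h^2) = h^2*(h + 2)*(h^2 - 2*h) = h^2*(h - 2)*(h + 2)*(h)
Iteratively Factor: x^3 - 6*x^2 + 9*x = (x - 3)*(x^2 - 3*x) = (x - 3)^2*(x)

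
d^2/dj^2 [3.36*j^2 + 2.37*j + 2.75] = 6.72000000000000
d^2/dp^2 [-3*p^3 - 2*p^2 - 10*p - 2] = -18*p - 4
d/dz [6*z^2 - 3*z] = 12*z - 3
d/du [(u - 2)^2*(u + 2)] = (u - 2)*(3*u + 2)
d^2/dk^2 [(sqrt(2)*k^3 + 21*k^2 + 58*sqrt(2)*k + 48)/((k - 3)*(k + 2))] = 2*(21*k^3 + 65*sqrt(2)*k^3 + 18*sqrt(2)*k^2 + 522*k^2 - 144*k + 1152*sqrt(2)*k - 348*sqrt(2) + 1092)/(k^6 - 3*k^5 - 15*k^4 + 35*k^3 + 90*k^2 - 108*k - 216)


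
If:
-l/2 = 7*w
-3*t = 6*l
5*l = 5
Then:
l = 1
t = -2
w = -1/14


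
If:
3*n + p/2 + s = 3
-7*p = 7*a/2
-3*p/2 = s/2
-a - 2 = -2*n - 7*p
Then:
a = 0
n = 1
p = 0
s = 0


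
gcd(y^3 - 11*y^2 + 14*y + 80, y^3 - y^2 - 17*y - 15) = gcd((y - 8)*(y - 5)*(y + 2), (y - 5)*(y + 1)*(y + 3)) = y - 5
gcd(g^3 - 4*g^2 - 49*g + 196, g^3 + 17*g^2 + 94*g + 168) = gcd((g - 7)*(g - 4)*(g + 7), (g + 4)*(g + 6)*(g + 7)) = g + 7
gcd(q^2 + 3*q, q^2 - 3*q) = q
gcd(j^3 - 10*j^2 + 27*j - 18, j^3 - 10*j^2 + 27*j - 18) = j^3 - 10*j^2 + 27*j - 18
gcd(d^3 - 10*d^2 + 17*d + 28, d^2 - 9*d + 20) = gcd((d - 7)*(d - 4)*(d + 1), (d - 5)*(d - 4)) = d - 4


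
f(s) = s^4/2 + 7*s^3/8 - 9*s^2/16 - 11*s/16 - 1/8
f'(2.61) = 49.82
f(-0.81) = -0.19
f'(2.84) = 63.10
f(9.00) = 3866.50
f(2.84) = 45.96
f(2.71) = 38.26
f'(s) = 2*s^3 + 21*s^2/8 - 9*s/8 - 11/16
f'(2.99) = 72.88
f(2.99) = 56.14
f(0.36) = -0.40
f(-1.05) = -0.43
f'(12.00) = 3819.81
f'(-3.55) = -53.09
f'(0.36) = -0.66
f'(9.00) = 1659.81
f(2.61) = 33.01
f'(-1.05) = 1.07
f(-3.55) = 35.49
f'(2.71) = 55.35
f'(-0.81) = 0.88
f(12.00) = 11790.62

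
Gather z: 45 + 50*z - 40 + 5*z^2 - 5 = 5*z^2 + 50*z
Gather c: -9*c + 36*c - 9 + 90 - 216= 27*c - 135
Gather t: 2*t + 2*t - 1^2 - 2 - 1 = 4*t - 4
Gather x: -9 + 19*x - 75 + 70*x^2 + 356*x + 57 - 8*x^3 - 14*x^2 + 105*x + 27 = -8*x^3 + 56*x^2 + 480*x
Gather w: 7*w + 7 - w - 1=6*w + 6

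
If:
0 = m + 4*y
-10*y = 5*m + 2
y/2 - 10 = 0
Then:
No Solution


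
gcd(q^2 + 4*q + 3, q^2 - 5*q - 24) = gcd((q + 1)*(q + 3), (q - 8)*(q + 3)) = q + 3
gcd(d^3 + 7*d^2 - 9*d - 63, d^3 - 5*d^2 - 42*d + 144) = d - 3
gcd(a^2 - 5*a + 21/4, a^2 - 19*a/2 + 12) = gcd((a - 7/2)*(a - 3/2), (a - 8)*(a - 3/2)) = a - 3/2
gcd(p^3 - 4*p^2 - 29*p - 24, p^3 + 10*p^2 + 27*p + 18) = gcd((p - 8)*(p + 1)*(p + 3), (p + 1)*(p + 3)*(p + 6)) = p^2 + 4*p + 3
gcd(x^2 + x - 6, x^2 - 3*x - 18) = x + 3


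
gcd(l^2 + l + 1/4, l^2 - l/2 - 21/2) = 1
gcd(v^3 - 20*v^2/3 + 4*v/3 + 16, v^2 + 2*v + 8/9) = v + 4/3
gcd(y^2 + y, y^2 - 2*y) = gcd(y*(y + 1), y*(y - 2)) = y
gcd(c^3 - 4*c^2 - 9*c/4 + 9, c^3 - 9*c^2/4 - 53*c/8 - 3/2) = c^2 - 5*c/2 - 6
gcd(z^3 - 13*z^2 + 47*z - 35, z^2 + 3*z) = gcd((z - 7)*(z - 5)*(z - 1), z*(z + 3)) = 1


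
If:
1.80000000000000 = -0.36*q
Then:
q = -5.00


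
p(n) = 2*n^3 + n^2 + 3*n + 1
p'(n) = 6*n^2 + 2*n + 3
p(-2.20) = -22.06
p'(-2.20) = 27.64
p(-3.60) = -90.15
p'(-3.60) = 73.56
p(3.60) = 118.07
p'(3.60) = 87.96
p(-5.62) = -339.28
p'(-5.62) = 181.27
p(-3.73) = -100.07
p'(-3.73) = 79.02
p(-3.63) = -92.38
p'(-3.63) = 74.80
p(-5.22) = -271.88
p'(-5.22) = 156.05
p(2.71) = 56.28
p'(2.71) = 52.48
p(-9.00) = -1403.00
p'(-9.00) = 471.00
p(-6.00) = -413.00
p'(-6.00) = 207.00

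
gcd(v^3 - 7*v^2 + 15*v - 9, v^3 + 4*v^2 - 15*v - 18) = v - 3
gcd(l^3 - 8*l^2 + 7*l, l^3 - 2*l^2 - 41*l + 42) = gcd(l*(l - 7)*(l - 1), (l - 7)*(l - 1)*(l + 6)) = l^2 - 8*l + 7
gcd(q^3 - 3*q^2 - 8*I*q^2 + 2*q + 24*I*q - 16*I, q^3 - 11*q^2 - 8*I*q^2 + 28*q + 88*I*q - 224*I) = q - 8*I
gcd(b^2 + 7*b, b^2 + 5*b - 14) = b + 7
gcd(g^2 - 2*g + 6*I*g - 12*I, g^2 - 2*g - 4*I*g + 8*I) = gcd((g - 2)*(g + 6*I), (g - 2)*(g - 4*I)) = g - 2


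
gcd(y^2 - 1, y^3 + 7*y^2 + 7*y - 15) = y - 1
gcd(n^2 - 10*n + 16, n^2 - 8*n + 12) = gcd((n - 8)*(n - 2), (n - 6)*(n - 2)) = n - 2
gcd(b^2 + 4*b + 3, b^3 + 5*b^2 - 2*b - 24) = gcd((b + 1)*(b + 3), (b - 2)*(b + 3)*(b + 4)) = b + 3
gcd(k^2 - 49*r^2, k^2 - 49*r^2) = -k^2 + 49*r^2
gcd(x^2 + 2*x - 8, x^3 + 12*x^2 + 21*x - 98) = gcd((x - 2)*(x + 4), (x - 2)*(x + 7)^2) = x - 2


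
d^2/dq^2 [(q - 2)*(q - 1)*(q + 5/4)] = 6*q - 7/2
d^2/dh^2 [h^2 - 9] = 2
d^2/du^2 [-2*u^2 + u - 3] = -4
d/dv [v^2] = 2*v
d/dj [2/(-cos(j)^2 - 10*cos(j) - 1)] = -4*(cos(j) + 5)*sin(j)/(cos(j)^2 + 10*cos(j) + 1)^2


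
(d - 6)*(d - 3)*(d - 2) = d^3 - 11*d^2 + 36*d - 36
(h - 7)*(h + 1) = h^2 - 6*h - 7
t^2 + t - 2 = (t - 1)*(t + 2)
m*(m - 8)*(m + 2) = m^3 - 6*m^2 - 16*m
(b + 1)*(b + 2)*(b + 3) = b^3 + 6*b^2 + 11*b + 6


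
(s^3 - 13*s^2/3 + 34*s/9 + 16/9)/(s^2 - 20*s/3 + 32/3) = (3*s^2 - 5*s - 2)/(3*(s - 4))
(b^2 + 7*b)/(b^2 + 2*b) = (b + 7)/(b + 2)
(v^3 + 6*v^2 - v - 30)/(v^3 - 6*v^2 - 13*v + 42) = (v + 5)/(v - 7)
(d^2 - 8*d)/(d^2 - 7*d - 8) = d/(d + 1)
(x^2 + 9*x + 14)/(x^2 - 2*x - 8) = (x + 7)/(x - 4)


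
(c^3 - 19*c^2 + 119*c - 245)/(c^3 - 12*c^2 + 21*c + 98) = (c - 5)/(c + 2)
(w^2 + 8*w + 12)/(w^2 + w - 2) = (w + 6)/(w - 1)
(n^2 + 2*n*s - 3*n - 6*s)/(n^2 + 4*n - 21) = (n + 2*s)/(n + 7)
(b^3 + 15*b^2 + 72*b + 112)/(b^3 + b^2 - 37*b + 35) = (b^2 + 8*b + 16)/(b^2 - 6*b + 5)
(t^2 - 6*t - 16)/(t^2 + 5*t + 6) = (t - 8)/(t + 3)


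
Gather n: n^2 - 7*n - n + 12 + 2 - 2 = n^2 - 8*n + 12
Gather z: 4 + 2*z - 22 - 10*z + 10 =-8*z - 8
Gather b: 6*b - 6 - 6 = 6*b - 12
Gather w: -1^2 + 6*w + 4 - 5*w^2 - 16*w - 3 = -5*w^2 - 10*w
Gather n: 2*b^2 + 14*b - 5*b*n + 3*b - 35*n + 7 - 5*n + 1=2*b^2 + 17*b + n*(-5*b - 40) + 8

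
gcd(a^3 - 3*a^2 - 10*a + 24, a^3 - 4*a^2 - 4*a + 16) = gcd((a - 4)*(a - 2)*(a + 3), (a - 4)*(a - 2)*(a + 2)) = a^2 - 6*a + 8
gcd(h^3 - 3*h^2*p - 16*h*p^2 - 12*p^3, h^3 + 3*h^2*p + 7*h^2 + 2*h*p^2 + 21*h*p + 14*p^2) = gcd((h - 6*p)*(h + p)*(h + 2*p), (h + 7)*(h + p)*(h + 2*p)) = h^2 + 3*h*p + 2*p^2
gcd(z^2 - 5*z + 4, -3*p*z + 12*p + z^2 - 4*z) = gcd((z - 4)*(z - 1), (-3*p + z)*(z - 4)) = z - 4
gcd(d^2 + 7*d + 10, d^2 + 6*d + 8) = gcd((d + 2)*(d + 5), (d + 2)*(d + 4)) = d + 2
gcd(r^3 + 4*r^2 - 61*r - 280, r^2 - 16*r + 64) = r - 8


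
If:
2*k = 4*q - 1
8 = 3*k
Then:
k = 8/3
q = 19/12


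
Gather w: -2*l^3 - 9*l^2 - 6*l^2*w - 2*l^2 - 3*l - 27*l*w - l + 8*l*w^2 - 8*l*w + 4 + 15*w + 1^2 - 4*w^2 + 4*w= -2*l^3 - 11*l^2 - 4*l + w^2*(8*l - 4) + w*(-6*l^2 - 35*l + 19) + 5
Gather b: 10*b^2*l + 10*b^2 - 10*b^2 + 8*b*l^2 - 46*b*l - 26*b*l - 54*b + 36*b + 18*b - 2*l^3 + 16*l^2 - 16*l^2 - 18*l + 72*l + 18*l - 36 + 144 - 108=10*b^2*l + b*(8*l^2 - 72*l) - 2*l^3 + 72*l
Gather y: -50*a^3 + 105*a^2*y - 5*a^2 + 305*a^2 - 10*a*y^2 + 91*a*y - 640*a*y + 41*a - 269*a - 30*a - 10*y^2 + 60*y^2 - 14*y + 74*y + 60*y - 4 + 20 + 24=-50*a^3 + 300*a^2 - 258*a + y^2*(50 - 10*a) + y*(105*a^2 - 549*a + 120) + 40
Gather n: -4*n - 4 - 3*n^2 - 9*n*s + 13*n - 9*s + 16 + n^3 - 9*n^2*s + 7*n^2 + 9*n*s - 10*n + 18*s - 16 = n^3 + n^2*(4 - 9*s) - n + 9*s - 4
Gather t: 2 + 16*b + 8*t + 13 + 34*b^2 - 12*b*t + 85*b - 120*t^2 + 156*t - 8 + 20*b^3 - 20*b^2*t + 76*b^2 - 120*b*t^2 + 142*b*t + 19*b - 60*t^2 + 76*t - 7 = 20*b^3 + 110*b^2 + 120*b + t^2*(-120*b - 180) + t*(-20*b^2 + 130*b + 240)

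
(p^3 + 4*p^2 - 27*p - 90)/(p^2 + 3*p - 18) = (p^2 - 2*p - 15)/(p - 3)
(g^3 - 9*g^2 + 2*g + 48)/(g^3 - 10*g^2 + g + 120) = (g^2 - g - 6)/(g^2 - 2*g - 15)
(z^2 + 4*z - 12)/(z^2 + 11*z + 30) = (z - 2)/(z + 5)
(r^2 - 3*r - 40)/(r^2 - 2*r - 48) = (r + 5)/(r + 6)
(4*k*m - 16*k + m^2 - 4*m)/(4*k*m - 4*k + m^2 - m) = (m - 4)/(m - 1)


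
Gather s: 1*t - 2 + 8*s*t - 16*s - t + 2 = s*(8*t - 16)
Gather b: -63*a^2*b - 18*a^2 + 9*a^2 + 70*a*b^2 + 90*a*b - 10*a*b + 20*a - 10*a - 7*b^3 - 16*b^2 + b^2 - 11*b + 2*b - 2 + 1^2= -9*a^2 + 10*a - 7*b^3 + b^2*(70*a - 15) + b*(-63*a^2 + 80*a - 9) - 1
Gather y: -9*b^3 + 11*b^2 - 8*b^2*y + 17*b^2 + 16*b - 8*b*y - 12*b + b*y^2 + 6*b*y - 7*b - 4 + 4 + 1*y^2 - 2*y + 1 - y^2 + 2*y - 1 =-9*b^3 + 28*b^2 + b*y^2 - 3*b + y*(-8*b^2 - 2*b)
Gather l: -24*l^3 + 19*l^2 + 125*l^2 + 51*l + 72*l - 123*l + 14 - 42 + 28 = -24*l^3 + 144*l^2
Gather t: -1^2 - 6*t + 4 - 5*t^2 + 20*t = -5*t^2 + 14*t + 3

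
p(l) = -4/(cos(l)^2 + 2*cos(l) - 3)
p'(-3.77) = -0.06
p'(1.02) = -3.68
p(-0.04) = 1250.42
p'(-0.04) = 62500.00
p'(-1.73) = 0.61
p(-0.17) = 69.62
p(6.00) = 25.36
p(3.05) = 1.00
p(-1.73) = 1.22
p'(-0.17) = 814.15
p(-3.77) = 1.01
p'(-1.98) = 0.33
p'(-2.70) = 0.02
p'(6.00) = 176.11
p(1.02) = 2.38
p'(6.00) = 176.11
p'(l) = -4*(2*sin(l)*cos(l) + 2*sin(l))/(cos(l)^2 + 2*cos(l) - 3)^2 = -8*(cos(l) + 1)*sin(l)/(cos(l)^2 + 2*cos(l) - 3)^2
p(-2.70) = 1.00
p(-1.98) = 1.10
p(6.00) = 25.36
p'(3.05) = -0.00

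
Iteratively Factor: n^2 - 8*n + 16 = (n - 4)*(n - 4)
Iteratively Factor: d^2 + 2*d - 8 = (d + 4)*(d - 2)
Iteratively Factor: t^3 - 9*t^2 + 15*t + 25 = (t - 5)*(t^2 - 4*t - 5) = (t - 5)^2*(t + 1)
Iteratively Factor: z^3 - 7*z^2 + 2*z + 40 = (z - 5)*(z^2 - 2*z - 8) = (z - 5)*(z + 2)*(z - 4)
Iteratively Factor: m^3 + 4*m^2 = (m)*(m^2 + 4*m) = m*(m + 4)*(m)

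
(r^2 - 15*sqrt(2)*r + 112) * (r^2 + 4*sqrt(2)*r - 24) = r^4 - 11*sqrt(2)*r^3 - 32*r^2 + 808*sqrt(2)*r - 2688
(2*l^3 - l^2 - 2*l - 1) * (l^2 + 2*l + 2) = 2*l^5 + 3*l^4 - 7*l^2 - 6*l - 2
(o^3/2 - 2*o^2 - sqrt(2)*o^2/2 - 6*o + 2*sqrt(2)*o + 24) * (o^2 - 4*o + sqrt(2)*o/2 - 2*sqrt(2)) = o^5/2 - 4*o^4 - sqrt(2)*o^4/4 + 3*o^3/2 + 2*sqrt(2)*o^3 - 7*sqrt(2)*o^2 + 52*o^2 - 104*o + 24*sqrt(2)*o - 48*sqrt(2)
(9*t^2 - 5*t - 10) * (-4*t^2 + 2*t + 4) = -36*t^4 + 38*t^3 + 66*t^2 - 40*t - 40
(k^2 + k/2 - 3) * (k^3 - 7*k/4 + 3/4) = k^5 + k^4/2 - 19*k^3/4 - k^2/8 + 45*k/8 - 9/4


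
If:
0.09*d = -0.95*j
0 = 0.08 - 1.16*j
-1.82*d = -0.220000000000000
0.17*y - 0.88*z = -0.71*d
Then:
No Solution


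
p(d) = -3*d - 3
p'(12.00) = -3.00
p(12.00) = -39.00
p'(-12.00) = -3.00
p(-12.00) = 33.00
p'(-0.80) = -3.00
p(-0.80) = -0.60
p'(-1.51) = -3.00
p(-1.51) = 1.53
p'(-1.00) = -3.00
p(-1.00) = 0.00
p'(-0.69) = -3.00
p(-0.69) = -0.93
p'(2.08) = -3.00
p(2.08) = -9.24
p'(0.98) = -3.00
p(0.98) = -5.94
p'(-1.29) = -3.00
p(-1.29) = 0.87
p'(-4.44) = -3.00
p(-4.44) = 10.32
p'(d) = -3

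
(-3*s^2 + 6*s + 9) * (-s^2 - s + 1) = 3*s^4 - 3*s^3 - 18*s^2 - 3*s + 9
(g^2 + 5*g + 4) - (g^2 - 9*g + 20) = 14*g - 16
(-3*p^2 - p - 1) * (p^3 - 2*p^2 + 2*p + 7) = -3*p^5 + 5*p^4 - 5*p^3 - 21*p^2 - 9*p - 7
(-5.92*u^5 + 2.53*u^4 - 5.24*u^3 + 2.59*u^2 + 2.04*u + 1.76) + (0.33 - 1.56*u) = -5.92*u^5 + 2.53*u^4 - 5.24*u^3 + 2.59*u^2 + 0.48*u + 2.09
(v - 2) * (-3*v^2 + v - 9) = -3*v^3 + 7*v^2 - 11*v + 18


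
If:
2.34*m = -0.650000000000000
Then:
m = -0.28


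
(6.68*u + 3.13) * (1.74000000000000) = 11.6232*u + 5.4462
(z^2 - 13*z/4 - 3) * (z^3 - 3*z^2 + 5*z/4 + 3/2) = z^5 - 25*z^4/4 + 8*z^3 + 103*z^2/16 - 69*z/8 - 9/2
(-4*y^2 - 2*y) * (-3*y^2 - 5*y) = 12*y^4 + 26*y^3 + 10*y^2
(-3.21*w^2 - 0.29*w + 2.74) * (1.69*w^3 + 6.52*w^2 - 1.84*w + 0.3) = -5.4249*w^5 - 21.4193*w^4 + 8.6462*w^3 + 17.4354*w^2 - 5.1286*w + 0.822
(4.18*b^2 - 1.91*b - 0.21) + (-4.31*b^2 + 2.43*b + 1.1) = -0.13*b^2 + 0.52*b + 0.89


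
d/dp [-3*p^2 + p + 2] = 1 - 6*p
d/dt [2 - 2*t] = -2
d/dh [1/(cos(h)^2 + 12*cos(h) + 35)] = 2*(cos(h) + 6)*sin(h)/(cos(h)^2 + 12*cos(h) + 35)^2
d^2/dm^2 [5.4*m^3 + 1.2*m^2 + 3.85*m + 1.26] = 32.4*m + 2.4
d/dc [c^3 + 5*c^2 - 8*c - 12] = 3*c^2 + 10*c - 8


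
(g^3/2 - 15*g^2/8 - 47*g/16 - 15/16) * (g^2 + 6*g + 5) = g^5/2 + 9*g^4/8 - 187*g^3/16 - 447*g^2/16 - 325*g/16 - 75/16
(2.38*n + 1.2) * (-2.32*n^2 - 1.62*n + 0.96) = -5.5216*n^3 - 6.6396*n^2 + 0.3408*n + 1.152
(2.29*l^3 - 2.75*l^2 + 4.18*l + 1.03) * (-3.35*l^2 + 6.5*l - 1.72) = -7.6715*l^5 + 24.0975*l^4 - 35.8168*l^3 + 28.4495*l^2 - 0.494599999999999*l - 1.7716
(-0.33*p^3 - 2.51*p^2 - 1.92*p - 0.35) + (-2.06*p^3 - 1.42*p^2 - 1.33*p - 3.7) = -2.39*p^3 - 3.93*p^2 - 3.25*p - 4.05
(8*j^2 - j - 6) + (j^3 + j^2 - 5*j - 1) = j^3 + 9*j^2 - 6*j - 7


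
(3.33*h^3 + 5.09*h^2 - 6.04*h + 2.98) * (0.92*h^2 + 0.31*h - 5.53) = 3.0636*h^5 + 5.7151*h^4 - 22.3938*h^3 - 27.2785*h^2 + 34.325*h - 16.4794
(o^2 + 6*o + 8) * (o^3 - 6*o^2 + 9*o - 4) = o^5 - 19*o^3 + 2*o^2 + 48*o - 32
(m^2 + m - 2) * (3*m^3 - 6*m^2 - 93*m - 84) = 3*m^5 - 3*m^4 - 105*m^3 - 165*m^2 + 102*m + 168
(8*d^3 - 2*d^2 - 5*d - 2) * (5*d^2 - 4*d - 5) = 40*d^5 - 42*d^4 - 57*d^3 + 20*d^2 + 33*d + 10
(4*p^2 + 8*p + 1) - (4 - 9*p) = 4*p^2 + 17*p - 3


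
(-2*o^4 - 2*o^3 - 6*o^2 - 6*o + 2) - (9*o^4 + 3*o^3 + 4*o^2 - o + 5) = -11*o^4 - 5*o^3 - 10*o^2 - 5*o - 3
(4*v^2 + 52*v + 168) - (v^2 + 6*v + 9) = 3*v^2 + 46*v + 159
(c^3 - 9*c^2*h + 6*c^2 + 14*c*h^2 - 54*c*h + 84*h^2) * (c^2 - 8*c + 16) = c^5 - 9*c^4*h - 2*c^4 + 14*c^3*h^2 + 18*c^3*h - 32*c^3 - 28*c^2*h^2 + 288*c^2*h + 96*c^2 - 448*c*h^2 - 864*c*h + 1344*h^2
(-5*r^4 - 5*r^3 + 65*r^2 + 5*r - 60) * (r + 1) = -5*r^5 - 10*r^4 + 60*r^3 + 70*r^2 - 55*r - 60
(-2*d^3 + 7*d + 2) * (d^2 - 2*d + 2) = -2*d^5 + 4*d^4 + 3*d^3 - 12*d^2 + 10*d + 4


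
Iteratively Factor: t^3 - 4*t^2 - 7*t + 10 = (t - 1)*(t^2 - 3*t - 10) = (t - 5)*(t - 1)*(t + 2)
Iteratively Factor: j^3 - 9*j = (j)*(j^2 - 9) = j*(j - 3)*(j + 3)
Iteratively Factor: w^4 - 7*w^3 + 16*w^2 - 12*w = (w)*(w^3 - 7*w^2 + 16*w - 12) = w*(w - 2)*(w^2 - 5*w + 6) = w*(w - 3)*(w - 2)*(w - 2)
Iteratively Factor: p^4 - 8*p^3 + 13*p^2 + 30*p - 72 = (p - 4)*(p^3 - 4*p^2 - 3*p + 18) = (p - 4)*(p - 3)*(p^2 - p - 6) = (p - 4)*(p - 3)*(p + 2)*(p - 3)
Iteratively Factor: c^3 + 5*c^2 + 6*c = (c + 3)*(c^2 + 2*c) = (c + 2)*(c + 3)*(c)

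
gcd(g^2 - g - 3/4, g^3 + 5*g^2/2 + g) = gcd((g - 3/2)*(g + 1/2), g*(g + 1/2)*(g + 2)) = g + 1/2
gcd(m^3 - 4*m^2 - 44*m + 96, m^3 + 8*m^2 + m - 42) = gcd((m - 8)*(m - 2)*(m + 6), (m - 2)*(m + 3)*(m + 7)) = m - 2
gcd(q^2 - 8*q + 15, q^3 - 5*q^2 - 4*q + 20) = q - 5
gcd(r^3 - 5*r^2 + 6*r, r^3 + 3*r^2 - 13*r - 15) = r - 3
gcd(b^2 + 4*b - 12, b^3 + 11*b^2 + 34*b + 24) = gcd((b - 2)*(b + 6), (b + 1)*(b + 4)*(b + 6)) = b + 6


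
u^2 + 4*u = u*(u + 4)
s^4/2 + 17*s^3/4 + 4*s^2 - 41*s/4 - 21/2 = (s/2 + 1)*(s - 3/2)*(s + 1)*(s + 7)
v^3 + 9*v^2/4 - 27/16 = (v - 3/4)*(v + 3/2)^2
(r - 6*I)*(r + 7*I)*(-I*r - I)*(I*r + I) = r^4 + 2*r^3 + I*r^3 + 43*r^2 + 2*I*r^2 + 84*r + I*r + 42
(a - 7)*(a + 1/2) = a^2 - 13*a/2 - 7/2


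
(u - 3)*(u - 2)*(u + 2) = u^3 - 3*u^2 - 4*u + 12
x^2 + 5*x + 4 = (x + 1)*(x + 4)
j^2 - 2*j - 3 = (j - 3)*(j + 1)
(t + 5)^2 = t^2 + 10*t + 25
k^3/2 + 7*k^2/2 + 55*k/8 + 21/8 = (k/2 + 1/4)*(k + 3)*(k + 7/2)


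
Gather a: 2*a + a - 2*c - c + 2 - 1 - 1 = 3*a - 3*c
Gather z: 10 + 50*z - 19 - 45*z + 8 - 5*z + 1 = 0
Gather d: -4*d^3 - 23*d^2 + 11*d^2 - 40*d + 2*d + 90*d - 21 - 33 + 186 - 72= -4*d^3 - 12*d^2 + 52*d + 60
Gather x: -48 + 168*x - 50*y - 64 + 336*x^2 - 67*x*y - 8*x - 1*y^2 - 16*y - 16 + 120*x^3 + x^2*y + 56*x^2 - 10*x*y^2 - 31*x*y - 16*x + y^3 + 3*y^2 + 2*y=120*x^3 + x^2*(y + 392) + x*(-10*y^2 - 98*y + 144) + y^3 + 2*y^2 - 64*y - 128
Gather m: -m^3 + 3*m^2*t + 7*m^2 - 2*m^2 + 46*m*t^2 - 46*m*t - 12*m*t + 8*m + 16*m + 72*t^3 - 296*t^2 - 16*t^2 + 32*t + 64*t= -m^3 + m^2*(3*t + 5) + m*(46*t^2 - 58*t + 24) + 72*t^3 - 312*t^2 + 96*t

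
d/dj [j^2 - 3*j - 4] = 2*j - 3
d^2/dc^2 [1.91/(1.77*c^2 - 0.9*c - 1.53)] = (11.967678*c^2 - 6.08526*c - 1.91*(3.54*c - 0.9)*(7.08*c - 1.8) - 10.344942)/(-1.77*c^2 + 0.9*c + 1.53)^3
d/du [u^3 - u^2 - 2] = u*(3*u - 2)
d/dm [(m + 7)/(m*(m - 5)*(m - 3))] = (-2*m^3 - 13*m^2 + 112*m - 105)/(m^2*(m^4 - 16*m^3 + 94*m^2 - 240*m + 225))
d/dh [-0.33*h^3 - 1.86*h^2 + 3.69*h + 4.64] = -0.99*h^2 - 3.72*h + 3.69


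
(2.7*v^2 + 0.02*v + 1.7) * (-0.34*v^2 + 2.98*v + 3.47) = -0.918*v^4 + 8.0392*v^3 + 8.8506*v^2 + 5.1354*v + 5.899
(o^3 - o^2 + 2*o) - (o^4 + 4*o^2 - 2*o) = -o^4 + o^3 - 5*o^2 + 4*o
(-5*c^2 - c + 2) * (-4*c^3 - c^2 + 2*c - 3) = 20*c^5 + 9*c^4 - 17*c^3 + 11*c^2 + 7*c - 6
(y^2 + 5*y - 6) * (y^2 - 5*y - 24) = y^4 - 55*y^2 - 90*y + 144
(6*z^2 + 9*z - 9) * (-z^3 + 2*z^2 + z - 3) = -6*z^5 + 3*z^4 + 33*z^3 - 27*z^2 - 36*z + 27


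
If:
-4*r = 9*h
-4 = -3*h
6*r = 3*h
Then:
No Solution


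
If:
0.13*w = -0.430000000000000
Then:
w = -3.31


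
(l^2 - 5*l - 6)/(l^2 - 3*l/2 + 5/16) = 16*(l^2 - 5*l - 6)/(16*l^2 - 24*l + 5)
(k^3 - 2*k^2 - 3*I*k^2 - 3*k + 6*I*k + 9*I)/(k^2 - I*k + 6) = (k^2 - 2*k - 3)/(k + 2*I)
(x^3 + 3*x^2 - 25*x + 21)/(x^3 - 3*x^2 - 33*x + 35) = (x^2 + 4*x - 21)/(x^2 - 2*x - 35)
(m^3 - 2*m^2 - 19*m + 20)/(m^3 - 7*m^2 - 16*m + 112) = (m^2 - 6*m + 5)/(m^2 - 11*m + 28)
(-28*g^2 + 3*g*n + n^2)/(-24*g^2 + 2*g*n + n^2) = (7*g + n)/(6*g + n)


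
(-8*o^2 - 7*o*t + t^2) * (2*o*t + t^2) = -16*o^3*t - 22*o^2*t^2 - 5*o*t^3 + t^4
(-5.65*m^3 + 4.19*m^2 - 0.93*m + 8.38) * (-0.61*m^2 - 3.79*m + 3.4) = 3.4465*m^5 + 18.8576*m^4 - 34.5228*m^3 + 12.6589*m^2 - 34.9222*m + 28.492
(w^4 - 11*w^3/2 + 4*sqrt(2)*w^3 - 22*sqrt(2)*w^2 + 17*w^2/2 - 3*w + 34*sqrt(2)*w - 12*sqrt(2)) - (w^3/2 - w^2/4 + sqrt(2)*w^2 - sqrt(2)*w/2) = w^4 - 6*w^3 + 4*sqrt(2)*w^3 - 23*sqrt(2)*w^2 + 35*w^2/4 - 3*w + 69*sqrt(2)*w/2 - 12*sqrt(2)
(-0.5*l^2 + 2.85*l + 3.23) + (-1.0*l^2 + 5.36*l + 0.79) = -1.5*l^2 + 8.21*l + 4.02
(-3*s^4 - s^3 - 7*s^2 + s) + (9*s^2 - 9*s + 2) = -3*s^4 - s^3 + 2*s^2 - 8*s + 2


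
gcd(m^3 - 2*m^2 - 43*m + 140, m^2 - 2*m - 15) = m - 5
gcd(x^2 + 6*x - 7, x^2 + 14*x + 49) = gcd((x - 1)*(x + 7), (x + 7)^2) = x + 7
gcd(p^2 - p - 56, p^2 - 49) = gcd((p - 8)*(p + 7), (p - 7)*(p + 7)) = p + 7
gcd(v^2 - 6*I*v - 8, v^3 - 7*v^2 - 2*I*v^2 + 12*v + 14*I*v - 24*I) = v - 2*I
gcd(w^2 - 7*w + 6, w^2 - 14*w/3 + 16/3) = 1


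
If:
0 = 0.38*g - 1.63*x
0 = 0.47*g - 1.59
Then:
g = 3.38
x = 0.79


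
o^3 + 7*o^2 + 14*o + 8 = (o + 1)*(o + 2)*(o + 4)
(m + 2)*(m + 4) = m^2 + 6*m + 8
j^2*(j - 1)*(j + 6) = j^4 + 5*j^3 - 6*j^2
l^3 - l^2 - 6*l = l*(l - 3)*(l + 2)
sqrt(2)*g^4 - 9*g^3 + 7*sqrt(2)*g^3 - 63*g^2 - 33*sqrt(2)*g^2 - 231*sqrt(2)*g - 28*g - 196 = (g + 7)*(g - 7*sqrt(2))*(g + 2*sqrt(2))*(sqrt(2)*g + 1)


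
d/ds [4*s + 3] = 4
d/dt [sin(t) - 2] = cos(t)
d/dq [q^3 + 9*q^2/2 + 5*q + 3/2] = 3*q^2 + 9*q + 5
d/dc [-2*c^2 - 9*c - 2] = -4*c - 9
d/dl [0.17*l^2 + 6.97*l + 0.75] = 0.34*l + 6.97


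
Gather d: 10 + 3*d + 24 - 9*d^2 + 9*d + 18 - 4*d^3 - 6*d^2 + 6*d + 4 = -4*d^3 - 15*d^2 + 18*d + 56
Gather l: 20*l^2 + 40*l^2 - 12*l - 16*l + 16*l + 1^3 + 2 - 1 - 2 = 60*l^2 - 12*l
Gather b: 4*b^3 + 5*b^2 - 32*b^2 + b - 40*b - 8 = 4*b^3 - 27*b^2 - 39*b - 8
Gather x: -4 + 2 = -2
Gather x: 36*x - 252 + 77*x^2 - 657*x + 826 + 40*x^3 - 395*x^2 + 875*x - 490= 40*x^3 - 318*x^2 + 254*x + 84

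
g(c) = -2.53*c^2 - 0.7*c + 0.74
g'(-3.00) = 14.48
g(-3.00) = -19.93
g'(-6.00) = 29.66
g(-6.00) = -86.14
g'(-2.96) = 14.28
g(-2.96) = -19.35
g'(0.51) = -3.28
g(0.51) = -0.28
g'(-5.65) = 27.89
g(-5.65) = -76.07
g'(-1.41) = 6.43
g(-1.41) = -3.30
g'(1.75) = -9.56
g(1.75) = -8.23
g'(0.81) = -4.80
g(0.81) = -1.49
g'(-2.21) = 10.48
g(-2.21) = -10.07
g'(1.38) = -7.68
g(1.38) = -5.04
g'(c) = -5.06*c - 0.7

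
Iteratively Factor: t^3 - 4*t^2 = (t)*(t^2 - 4*t) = t*(t - 4)*(t)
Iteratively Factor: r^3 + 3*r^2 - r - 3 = (r + 1)*(r^2 + 2*r - 3) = (r + 1)*(r + 3)*(r - 1)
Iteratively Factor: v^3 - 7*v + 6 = (v - 1)*(v^2 + v - 6) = (v - 1)*(v + 3)*(v - 2)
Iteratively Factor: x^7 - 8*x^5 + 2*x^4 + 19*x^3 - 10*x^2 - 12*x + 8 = (x - 1)*(x^6 + x^5 - 7*x^4 - 5*x^3 + 14*x^2 + 4*x - 8) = (x - 1)*(x + 1)*(x^5 - 7*x^3 + 2*x^2 + 12*x - 8) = (x - 2)*(x - 1)*(x + 1)*(x^4 + 2*x^3 - 3*x^2 - 4*x + 4) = (x - 2)*(x - 1)*(x + 1)*(x + 2)*(x^3 - 3*x + 2) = (x - 2)*(x - 1)^2*(x + 1)*(x + 2)*(x^2 + x - 2) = (x - 2)*(x - 1)^2*(x + 1)*(x + 2)^2*(x - 1)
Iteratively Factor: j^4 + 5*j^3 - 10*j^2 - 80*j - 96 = (j + 2)*(j^3 + 3*j^2 - 16*j - 48) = (j - 4)*(j + 2)*(j^2 + 7*j + 12) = (j - 4)*(j + 2)*(j + 3)*(j + 4)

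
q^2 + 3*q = q*(q + 3)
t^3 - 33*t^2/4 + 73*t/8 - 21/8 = (t - 7)*(t - 3/4)*(t - 1/2)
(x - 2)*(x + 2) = x^2 - 4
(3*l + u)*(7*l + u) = 21*l^2 + 10*l*u + u^2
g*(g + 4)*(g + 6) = g^3 + 10*g^2 + 24*g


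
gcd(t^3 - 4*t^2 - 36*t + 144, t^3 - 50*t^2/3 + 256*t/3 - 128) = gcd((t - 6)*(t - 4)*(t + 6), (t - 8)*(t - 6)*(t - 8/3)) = t - 6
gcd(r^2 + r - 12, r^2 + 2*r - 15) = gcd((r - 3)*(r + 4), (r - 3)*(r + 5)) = r - 3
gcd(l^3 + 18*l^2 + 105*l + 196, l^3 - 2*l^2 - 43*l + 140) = l + 7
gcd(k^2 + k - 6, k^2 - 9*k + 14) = k - 2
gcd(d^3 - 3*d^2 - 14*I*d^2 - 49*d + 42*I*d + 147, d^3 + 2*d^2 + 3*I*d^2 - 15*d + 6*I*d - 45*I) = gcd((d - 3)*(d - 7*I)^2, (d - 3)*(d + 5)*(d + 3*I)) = d - 3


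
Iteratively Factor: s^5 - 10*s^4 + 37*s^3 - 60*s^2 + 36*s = (s - 3)*(s^4 - 7*s^3 + 16*s^2 - 12*s) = (s - 3)*(s - 2)*(s^3 - 5*s^2 + 6*s) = (s - 3)*(s - 2)^2*(s^2 - 3*s) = (s - 3)^2*(s - 2)^2*(s)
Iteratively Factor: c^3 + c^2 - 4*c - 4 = (c + 1)*(c^2 - 4) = (c - 2)*(c + 1)*(c + 2)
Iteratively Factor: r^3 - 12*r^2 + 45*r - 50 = (r - 5)*(r^2 - 7*r + 10) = (r - 5)^2*(r - 2)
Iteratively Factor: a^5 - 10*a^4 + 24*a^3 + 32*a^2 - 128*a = (a - 4)*(a^4 - 6*a^3 + 32*a) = (a - 4)*(a + 2)*(a^3 - 8*a^2 + 16*a) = (a - 4)^2*(a + 2)*(a^2 - 4*a) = (a - 4)^3*(a + 2)*(a)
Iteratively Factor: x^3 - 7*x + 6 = (x - 2)*(x^2 + 2*x - 3) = (x - 2)*(x - 1)*(x + 3)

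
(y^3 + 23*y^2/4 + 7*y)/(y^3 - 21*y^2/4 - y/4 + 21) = y*(y + 4)/(y^2 - 7*y + 12)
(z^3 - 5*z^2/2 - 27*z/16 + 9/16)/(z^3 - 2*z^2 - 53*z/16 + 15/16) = (4*z + 3)/(4*z + 5)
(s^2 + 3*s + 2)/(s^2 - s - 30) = (s^2 + 3*s + 2)/(s^2 - s - 30)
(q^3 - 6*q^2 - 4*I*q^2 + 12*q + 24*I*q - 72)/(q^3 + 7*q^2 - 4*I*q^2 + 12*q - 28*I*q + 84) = (q - 6)/(q + 7)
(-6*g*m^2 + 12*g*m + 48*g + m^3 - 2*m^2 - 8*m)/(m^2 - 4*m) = -6*g - 12*g/m + m + 2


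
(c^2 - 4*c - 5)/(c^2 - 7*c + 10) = (c + 1)/(c - 2)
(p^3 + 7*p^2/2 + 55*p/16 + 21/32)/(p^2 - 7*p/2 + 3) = (32*p^3 + 112*p^2 + 110*p + 21)/(16*(2*p^2 - 7*p + 6))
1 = 1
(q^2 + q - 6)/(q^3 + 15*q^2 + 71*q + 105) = (q - 2)/(q^2 + 12*q + 35)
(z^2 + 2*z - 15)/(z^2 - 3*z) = (z + 5)/z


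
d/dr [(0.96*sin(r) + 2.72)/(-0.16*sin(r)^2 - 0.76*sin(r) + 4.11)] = (0.1536*sin(r)^2 + 0.8704*sin(r) + 6.0128)*cos(r)/(0.0256*sin(r)^4 + 0.2432*sin(r)^3 - 0.7376*sin(r)^2 - 6.2472*sin(r) + 16.8921)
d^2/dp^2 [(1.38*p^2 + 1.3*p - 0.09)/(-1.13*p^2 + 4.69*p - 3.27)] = (1.77635683940025e-15*p^4 - 17.947112*p^3 + 31.284954*p^2 + 25.959942*p - 66.092604)/(1.442897*p^6 - 17.965983*p^5 + 87.093168*p^4 - 207.141823*p^3 + 252.030672*p^2 - 150.449103*p + 34.965783)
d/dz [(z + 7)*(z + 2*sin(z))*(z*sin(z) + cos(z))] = z*(z + 7)*(z + 2*sin(z))*cos(z) + (z + 7)*(z*sin(z) + cos(z))*(2*cos(z) + 1) + (z + 2*sin(z))*(z*sin(z) + cos(z))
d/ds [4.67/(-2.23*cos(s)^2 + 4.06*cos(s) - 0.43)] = (18.9602 - 20.8282*cos(s))*sin(s)/(2.23*cos(s)^2 - 4.06*cos(s) + 0.43)^2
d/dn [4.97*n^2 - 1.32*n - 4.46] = 9.94*n - 1.32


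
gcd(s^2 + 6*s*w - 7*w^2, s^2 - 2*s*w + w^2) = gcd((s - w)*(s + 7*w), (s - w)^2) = s - w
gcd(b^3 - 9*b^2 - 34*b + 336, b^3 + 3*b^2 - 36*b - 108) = b + 6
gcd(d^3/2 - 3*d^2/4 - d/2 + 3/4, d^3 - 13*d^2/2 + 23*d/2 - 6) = d^2 - 5*d/2 + 3/2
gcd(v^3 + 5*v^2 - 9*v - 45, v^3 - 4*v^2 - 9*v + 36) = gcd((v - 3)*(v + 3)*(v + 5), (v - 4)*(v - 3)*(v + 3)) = v^2 - 9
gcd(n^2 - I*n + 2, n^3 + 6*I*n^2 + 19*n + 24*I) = n + I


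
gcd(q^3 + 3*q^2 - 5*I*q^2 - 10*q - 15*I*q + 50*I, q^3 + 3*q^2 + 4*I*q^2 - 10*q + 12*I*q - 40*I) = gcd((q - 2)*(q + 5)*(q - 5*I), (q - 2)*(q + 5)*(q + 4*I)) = q^2 + 3*q - 10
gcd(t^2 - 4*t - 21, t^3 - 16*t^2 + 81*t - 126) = t - 7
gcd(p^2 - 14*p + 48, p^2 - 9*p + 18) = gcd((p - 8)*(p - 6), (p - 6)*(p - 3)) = p - 6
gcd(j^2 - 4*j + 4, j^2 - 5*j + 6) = j - 2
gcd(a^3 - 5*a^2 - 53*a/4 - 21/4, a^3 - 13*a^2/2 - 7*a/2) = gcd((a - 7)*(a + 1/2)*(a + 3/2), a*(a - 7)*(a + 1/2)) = a^2 - 13*a/2 - 7/2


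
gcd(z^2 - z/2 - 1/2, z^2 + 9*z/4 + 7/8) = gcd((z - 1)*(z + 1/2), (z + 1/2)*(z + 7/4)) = z + 1/2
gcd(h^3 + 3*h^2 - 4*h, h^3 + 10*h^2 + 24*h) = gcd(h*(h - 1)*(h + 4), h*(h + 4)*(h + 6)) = h^2 + 4*h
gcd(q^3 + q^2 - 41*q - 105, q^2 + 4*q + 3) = q + 3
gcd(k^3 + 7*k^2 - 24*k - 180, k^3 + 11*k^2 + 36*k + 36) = k + 6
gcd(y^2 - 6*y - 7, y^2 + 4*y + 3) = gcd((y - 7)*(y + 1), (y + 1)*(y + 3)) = y + 1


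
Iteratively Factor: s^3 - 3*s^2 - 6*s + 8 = (s - 4)*(s^2 + s - 2) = (s - 4)*(s + 2)*(s - 1)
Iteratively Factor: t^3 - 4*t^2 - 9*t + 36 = (t - 3)*(t^2 - t - 12) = (t - 3)*(t + 3)*(t - 4)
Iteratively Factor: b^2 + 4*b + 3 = (b + 1)*(b + 3)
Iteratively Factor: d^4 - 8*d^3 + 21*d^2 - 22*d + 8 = (d - 4)*(d^3 - 4*d^2 + 5*d - 2) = (d - 4)*(d - 1)*(d^2 - 3*d + 2) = (d - 4)*(d - 1)^2*(d - 2)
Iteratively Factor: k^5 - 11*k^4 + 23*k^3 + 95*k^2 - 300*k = (k)*(k^4 - 11*k^3 + 23*k^2 + 95*k - 300) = k*(k - 5)*(k^3 - 6*k^2 - 7*k + 60) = k*(k - 5)^2*(k^2 - k - 12) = k*(k - 5)^2*(k - 4)*(k + 3)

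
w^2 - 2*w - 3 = (w - 3)*(w + 1)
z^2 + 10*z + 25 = (z + 5)^2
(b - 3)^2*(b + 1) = b^3 - 5*b^2 + 3*b + 9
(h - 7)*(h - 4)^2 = h^3 - 15*h^2 + 72*h - 112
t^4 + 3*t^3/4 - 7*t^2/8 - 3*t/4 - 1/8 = (t - 1)*(t + 1/4)*(t + 1/2)*(t + 1)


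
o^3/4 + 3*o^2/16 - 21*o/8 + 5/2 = (o/4 + 1)*(o - 2)*(o - 5/4)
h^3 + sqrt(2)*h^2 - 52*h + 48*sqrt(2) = (h - 4*sqrt(2))*(h - sqrt(2))*(h + 6*sqrt(2))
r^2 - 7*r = r*(r - 7)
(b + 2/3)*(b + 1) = b^2 + 5*b/3 + 2/3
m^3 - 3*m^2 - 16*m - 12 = (m - 6)*(m + 1)*(m + 2)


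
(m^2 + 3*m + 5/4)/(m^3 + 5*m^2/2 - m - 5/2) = (m + 1/2)/(m^2 - 1)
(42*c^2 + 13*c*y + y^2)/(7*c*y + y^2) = (6*c + y)/y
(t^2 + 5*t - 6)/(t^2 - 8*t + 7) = (t + 6)/(t - 7)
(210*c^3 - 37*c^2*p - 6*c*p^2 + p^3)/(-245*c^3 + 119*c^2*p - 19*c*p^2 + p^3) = (6*c + p)/(-7*c + p)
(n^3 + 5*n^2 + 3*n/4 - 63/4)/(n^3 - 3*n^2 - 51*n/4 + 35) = (2*n^2 + 3*n - 9)/(2*n^2 - 13*n + 20)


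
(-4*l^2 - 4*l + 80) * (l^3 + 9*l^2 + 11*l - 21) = -4*l^5 - 40*l^4 + 760*l^2 + 964*l - 1680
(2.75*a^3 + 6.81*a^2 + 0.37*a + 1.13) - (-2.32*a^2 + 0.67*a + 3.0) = 2.75*a^3 + 9.13*a^2 - 0.3*a - 1.87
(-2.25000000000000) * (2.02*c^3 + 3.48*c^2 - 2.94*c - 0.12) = -4.545*c^3 - 7.83*c^2 + 6.615*c + 0.27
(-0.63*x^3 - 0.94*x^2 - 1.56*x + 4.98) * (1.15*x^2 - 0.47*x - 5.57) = -0.7245*x^5 - 0.7849*x^4 + 2.1569*x^3 + 11.696*x^2 + 6.3486*x - 27.7386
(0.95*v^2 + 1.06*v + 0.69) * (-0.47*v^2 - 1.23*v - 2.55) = -0.4465*v^4 - 1.6667*v^3 - 4.0506*v^2 - 3.5517*v - 1.7595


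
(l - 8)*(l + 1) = l^2 - 7*l - 8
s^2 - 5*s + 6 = (s - 3)*(s - 2)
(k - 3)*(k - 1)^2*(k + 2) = k^4 - 3*k^3 - 3*k^2 + 11*k - 6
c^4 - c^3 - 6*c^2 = c^2*(c - 3)*(c + 2)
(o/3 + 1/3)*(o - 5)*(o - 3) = o^3/3 - 7*o^2/3 + 7*o/3 + 5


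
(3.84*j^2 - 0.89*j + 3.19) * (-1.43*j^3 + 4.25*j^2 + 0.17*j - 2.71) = -5.4912*j^5 + 17.5927*j^4 - 7.6914*j^3 + 2.9998*j^2 + 2.9542*j - 8.6449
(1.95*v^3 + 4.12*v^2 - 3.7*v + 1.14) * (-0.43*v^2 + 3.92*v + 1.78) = -0.8385*v^5 + 5.8724*v^4 + 21.2124*v^3 - 7.6606*v^2 - 2.1172*v + 2.0292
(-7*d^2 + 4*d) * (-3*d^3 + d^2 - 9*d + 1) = 21*d^5 - 19*d^4 + 67*d^3 - 43*d^2 + 4*d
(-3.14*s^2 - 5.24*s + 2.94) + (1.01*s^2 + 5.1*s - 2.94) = -2.13*s^2 - 0.140000000000001*s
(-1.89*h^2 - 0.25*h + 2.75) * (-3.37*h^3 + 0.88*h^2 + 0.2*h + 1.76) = 6.3693*h^5 - 0.8207*h^4 - 9.8655*h^3 - 0.9564*h^2 + 0.11*h + 4.84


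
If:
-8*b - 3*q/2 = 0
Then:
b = -3*q/16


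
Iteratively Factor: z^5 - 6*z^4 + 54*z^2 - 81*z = (z - 3)*(z^4 - 3*z^3 - 9*z^2 + 27*z) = z*(z - 3)*(z^3 - 3*z^2 - 9*z + 27) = z*(z - 3)*(z + 3)*(z^2 - 6*z + 9) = z*(z - 3)^2*(z + 3)*(z - 3)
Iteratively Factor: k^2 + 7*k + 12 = (k + 4)*(k + 3)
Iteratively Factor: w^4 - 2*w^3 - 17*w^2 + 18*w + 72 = (w + 3)*(w^3 - 5*w^2 - 2*w + 24) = (w - 3)*(w + 3)*(w^2 - 2*w - 8) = (w - 4)*(w - 3)*(w + 3)*(w + 2)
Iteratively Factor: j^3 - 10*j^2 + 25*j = (j - 5)*(j^2 - 5*j) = j*(j - 5)*(j - 5)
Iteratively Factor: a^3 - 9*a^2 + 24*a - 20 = (a - 2)*(a^2 - 7*a + 10) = (a - 2)^2*(a - 5)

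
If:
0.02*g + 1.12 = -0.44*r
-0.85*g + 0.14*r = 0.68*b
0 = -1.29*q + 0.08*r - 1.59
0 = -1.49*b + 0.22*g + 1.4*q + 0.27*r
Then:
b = -1.65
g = 0.89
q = -1.39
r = -2.59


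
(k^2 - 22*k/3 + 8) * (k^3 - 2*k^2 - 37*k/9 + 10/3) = k^5 - 28*k^4/3 + 167*k^3/9 + 472*k^2/27 - 172*k/3 + 80/3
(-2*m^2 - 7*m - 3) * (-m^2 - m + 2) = 2*m^4 + 9*m^3 + 6*m^2 - 11*m - 6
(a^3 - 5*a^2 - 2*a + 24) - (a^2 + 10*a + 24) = a^3 - 6*a^2 - 12*a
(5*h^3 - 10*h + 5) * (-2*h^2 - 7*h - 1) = -10*h^5 - 35*h^4 + 15*h^3 + 60*h^2 - 25*h - 5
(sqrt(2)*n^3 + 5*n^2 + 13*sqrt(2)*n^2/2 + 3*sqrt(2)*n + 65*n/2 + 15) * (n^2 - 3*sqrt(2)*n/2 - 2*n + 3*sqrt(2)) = sqrt(2)*n^5 + 2*n^4 + 9*sqrt(2)*n^4/2 - 35*sqrt(2)*n^3/2 + 9*n^3 - 159*sqrt(2)*n^2/4 - 20*n^2 - 12*n + 75*sqrt(2)*n + 45*sqrt(2)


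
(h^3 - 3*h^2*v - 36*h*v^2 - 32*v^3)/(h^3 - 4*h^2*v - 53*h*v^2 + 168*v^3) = (-h^2 - 5*h*v - 4*v^2)/(-h^2 - 4*h*v + 21*v^2)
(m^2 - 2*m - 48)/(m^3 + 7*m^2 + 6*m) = (m - 8)/(m*(m + 1))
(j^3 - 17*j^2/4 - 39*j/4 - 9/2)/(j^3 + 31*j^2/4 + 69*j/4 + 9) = (j^2 - 5*j - 6)/(j^2 + 7*j + 12)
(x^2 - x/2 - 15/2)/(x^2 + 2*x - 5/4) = 2*(x - 3)/(2*x - 1)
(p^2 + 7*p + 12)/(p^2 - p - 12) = (p + 4)/(p - 4)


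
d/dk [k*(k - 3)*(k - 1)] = 3*k^2 - 8*k + 3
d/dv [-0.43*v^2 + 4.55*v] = 4.55 - 0.86*v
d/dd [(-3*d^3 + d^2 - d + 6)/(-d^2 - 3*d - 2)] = (3*d^4 + 18*d^3 + 14*d^2 + 8*d + 20)/(d^4 + 6*d^3 + 13*d^2 + 12*d + 4)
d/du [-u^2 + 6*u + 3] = 6 - 2*u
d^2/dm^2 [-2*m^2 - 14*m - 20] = -4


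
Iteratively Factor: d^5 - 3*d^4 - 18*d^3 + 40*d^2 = (d + 4)*(d^4 - 7*d^3 + 10*d^2) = d*(d + 4)*(d^3 - 7*d^2 + 10*d) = d*(d - 5)*(d + 4)*(d^2 - 2*d) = d^2*(d - 5)*(d + 4)*(d - 2)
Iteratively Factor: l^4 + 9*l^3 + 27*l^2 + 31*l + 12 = (l + 4)*(l^3 + 5*l^2 + 7*l + 3) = (l + 1)*(l + 4)*(l^2 + 4*l + 3) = (l + 1)*(l + 3)*(l + 4)*(l + 1)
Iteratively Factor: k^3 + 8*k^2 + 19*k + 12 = (k + 4)*(k^2 + 4*k + 3) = (k + 3)*(k + 4)*(k + 1)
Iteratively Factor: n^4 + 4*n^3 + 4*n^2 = (n)*(n^3 + 4*n^2 + 4*n) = n*(n + 2)*(n^2 + 2*n) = n^2*(n + 2)*(n + 2)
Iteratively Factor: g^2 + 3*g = (g + 3)*(g)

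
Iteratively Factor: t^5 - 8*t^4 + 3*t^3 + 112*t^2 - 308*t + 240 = (t - 2)*(t^4 - 6*t^3 - 9*t^2 + 94*t - 120) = (t - 3)*(t - 2)*(t^3 - 3*t^2 - 18*t + 40) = (t - 3)*(t - 2)^2*(t^2 - t - 20) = (t - 5)*(t - 3)*(t - 2)^2*(t + 4)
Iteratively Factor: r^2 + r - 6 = (r - 2)*(r + 3)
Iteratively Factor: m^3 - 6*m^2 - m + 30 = (m - 3)*(m^2 - 3*m - 10) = (m - 5)*(m - 3)*(m + 2)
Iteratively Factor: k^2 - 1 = (k + 1)*(k - 1)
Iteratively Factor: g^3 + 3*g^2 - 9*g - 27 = (g + 3)*(g^2 - 9) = (g + 3)^2*(g - 3)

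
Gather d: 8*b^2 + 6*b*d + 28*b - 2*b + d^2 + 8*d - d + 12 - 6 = 8*b^2 + 26*b + d^2 + d*(6*b + 7) + 6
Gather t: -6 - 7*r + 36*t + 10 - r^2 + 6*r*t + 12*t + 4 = -r^2 - 7*r + t*(6*r + 48) + 8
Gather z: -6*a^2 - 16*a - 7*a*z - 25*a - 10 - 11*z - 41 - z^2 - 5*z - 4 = -6*a^2 - 41*a - z^2 + z*(-7*a - 16) - 55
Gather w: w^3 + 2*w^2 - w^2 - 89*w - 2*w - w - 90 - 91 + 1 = w^3 + w^2 - 92*w - 180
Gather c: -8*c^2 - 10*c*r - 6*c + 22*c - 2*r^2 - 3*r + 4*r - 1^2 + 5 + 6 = -8*c^2 + c*(16 - 10*r) - 2*r^2 + r + 10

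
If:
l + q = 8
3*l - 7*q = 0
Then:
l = 28/5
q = 12/5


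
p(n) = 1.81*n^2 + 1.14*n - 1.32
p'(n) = 3.62*n + 1.14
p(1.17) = 2.49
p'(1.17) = 5.38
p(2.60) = 13.88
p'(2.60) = 10.55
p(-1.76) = 2.28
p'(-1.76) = -5.23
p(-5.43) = 45.86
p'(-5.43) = -18.52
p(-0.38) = -1.49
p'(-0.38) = -0.24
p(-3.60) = 18.03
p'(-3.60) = -11.89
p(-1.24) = 0.05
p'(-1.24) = -3.35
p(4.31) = 37.22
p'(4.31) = 16.74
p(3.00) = 18.39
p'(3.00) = 12.00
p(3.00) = 18.39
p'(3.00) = 12.00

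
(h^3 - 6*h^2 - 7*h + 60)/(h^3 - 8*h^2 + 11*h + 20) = (h + 3)/(h + 1)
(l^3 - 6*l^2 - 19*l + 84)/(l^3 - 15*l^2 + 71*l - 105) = (l + 4)/(l - 5)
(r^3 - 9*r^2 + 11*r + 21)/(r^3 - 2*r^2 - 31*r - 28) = (r - 3)/(r + 4)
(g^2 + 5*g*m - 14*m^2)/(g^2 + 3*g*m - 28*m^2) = (g - 2*m)/(g - 4*m)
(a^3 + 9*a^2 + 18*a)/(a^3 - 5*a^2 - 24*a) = (a + 6)/(a - 8)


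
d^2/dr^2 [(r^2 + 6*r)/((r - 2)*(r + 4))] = 8*(r^3 + 6*r^2 + 36*r + 40)/(r^6 + 6*r^5 - 12*r^4 - 88*r^3 + 96*r^2 + 384*r - 512)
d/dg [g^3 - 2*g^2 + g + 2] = 3*g^2 - 4*g + 1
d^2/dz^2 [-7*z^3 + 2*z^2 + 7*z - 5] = 4 - 42*z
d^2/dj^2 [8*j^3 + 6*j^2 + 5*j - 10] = 48*j + 12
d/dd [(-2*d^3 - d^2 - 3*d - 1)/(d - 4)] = (-4*d^3 + 23*d^2 + 8*d + 13)/(d^2 - 8*d + 16)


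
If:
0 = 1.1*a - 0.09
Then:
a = 0.08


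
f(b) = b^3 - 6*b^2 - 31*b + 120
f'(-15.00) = 824.00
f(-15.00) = -4140.00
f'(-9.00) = 320.00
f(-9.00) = -816.00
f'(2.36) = -42.61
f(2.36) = 26.57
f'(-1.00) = -16.00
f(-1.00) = 144.00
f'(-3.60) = 51.08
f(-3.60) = 107.18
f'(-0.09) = -29.90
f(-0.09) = 122.74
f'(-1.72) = -1.48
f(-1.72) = 150.48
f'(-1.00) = -16.00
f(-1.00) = 144.00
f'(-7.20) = 210.92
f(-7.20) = -341.09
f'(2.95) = -40.29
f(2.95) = 2.01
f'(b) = 3*b^2 - 12*b - 31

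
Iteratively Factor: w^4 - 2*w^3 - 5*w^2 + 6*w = (w + 2)*(w^3 - 4*w^2 + 3*w) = (w - 1)*(w + 2)*(w^2 - 3*w) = w*(w - 1)*(w + 2)*(w - 3)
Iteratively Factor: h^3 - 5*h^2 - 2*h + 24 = (h + 2)*(h^2 - 7*h + 12) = (h - 3)*(h + 2)*(h - 4)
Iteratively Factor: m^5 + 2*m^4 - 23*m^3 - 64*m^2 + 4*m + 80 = (m + 2)*(m^4 - 23*m^2 - 18*m + 40) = (m + 2)^2*(m^3 - 2*m^2 - 19*m + 20) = (m - 5)*(m + 2)^2*(m^2 + 3*m - 4) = (m - 5)*(m - 1)*(m + 2)^2*(m + 4)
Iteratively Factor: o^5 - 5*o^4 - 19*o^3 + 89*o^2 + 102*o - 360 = (o + 3)*(o^4 - 8*o^3 + 5*o^2 + 74*o - 120) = (o + 3)^2*(o^3 - 11*o^2 + 38*o - 40) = (o - 2)*(o + 3)^2*(o^2 - 9*o + 20) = (o - 4)*(o - 2)*(o + 3)^2*(o - 5)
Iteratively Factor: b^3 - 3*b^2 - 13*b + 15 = (b - 1)*(b^2 - 2*b - 15) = (b - 1)*(b + 3)*(b - 5)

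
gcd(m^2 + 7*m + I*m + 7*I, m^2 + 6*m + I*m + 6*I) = m + I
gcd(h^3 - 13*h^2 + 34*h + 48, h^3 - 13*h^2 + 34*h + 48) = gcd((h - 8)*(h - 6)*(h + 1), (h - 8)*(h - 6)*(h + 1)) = h^3 - 13*h^2 + 34*h + 48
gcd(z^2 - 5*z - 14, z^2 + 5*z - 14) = 1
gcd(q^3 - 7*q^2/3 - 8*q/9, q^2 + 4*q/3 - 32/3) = q - 8/3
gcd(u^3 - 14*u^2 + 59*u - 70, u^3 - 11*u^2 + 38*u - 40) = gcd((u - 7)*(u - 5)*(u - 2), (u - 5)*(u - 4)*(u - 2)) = u^2 - 7*u + 10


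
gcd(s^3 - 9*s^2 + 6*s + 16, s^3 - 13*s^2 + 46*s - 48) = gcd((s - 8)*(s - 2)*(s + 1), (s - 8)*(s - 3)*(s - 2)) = s^2 - 10*s + 16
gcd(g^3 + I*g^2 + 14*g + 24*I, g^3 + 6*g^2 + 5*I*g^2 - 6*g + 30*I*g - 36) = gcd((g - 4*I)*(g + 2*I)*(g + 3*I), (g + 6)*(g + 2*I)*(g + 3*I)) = g^2 + 5*I*g - 6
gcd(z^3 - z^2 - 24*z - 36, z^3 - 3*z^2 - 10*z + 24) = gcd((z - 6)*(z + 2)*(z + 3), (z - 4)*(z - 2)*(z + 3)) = z + 3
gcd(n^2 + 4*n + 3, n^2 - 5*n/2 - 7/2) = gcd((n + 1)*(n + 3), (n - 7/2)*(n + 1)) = n + 1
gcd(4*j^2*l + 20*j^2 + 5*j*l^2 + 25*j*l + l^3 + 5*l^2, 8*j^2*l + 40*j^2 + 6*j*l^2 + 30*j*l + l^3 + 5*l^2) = 4*j*l + 20*j + l^2 + 5*l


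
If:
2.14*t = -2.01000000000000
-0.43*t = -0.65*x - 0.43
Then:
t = -0.94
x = -1.28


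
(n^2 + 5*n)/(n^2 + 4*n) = (n + 5)/(n + 4)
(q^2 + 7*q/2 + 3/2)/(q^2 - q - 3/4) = 2*(q + 3)/(2*q - 3)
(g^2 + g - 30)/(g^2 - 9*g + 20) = (g + 6)/(g - 4)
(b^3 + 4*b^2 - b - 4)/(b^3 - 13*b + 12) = (b + 1)/(b - 3)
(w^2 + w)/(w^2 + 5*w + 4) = w/(w + 4)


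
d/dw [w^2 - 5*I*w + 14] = 2*w - 5*I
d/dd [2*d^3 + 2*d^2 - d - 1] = 6*d^2 + 4*d - 1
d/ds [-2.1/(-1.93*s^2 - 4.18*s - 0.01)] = (-8.106*s - 8.778)/(1.93*s^2 + 4.18*s + 0.01)^2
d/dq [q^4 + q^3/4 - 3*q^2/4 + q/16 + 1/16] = 4*q^3 + 3*q^2/4 - 3*q/2 + 1/16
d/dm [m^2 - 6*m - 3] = 2*m - 6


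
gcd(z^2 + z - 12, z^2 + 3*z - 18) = z - 3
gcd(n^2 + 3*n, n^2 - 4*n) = n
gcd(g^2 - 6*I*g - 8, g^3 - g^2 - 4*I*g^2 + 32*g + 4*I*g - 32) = 1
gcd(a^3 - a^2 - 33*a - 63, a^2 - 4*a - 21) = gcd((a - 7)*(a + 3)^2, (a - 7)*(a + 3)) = a^2 - 4*a - 21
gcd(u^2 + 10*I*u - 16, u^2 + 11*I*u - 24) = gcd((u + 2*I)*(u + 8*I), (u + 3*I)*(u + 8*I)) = u + 8*I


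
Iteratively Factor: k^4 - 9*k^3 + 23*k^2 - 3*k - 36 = (k - 3)*(k^3 - 6*k^2 + 5*k + 12) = (k - 3)^2*(k^2 - 3*k - 4) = (k - 4)*(k - 3)^2*(k + 1)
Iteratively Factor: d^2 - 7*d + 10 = (d - 2)*(d - 5)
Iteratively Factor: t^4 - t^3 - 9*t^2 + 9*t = (t - 3)*(t^3 + 2*t^2 - 3*t) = t*(t - 3)*(t^2 + 2*t - 3) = t*(t - 3)*(t - 1)*(t + 3)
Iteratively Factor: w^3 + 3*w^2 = (w)*(w^2 + 3*w) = w*(w + 3)*(w)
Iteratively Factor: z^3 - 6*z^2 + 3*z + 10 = (z + 1)*(z^2 - 7*z + 10) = (z - 2)*(z + 1)*(z - 5)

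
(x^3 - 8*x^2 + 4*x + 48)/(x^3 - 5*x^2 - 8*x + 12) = (x - 4)/(x - 1)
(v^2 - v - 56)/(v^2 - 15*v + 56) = (v + 7)/(v - 7)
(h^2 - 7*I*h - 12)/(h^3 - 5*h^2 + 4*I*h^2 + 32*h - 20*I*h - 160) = (h - 3*I)/(h^2 + h*(-5 + 8*I) - 40*I)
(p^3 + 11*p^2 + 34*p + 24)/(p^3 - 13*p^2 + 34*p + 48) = (p^2 + 10*p + 24)/(p^2 - 14*p + 48)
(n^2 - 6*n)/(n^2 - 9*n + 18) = n/(n - 3)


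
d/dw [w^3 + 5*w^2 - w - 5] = 3*w^2 + 10*w - 1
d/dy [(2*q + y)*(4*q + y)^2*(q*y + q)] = q*(4*q + y)*((2*q + y)*(4*q + y) + 2*(2*q + y)*(y + 1) + (4*q + y)*(y + 1))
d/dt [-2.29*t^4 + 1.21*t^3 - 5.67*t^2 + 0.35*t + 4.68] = -9.16*t^3 + 3.63*t^2 - 11.34*t + 0.35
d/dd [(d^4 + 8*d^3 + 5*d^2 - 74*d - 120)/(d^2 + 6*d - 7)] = 2*(d^5 + 13*d^4 + 34*d^3 - 32*d^2 + 85*d + 619)/(d^4 + 12*d^3 + 22*d^2 - 84*d + 49)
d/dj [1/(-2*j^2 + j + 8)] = (4*j - 1)/(-2*j^2 + j + 8)^2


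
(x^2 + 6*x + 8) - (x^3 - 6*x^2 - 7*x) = -x^3 + 7*x^2 + 13*x + 8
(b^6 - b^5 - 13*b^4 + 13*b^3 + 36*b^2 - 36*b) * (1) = b^6 - b^5 - 13*b^4 + 13*b^3 + 36*b^2 - 36*b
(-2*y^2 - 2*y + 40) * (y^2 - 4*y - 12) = -2*y^4 + 6*y^3 + 72*y^2 - 136*y - 480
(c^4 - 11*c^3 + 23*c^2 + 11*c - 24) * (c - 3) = c^5 - 14*c^4 + 56*c^3 - 58*c^2 - 57*c + 72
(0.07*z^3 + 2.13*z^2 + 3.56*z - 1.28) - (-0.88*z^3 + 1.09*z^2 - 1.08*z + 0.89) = 0.95*z^3 + 1.04*z^2 + 4.64*z - 2.17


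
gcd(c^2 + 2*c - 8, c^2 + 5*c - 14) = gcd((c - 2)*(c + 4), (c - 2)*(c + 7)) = c - 2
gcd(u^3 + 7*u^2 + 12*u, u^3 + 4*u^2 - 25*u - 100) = u + 4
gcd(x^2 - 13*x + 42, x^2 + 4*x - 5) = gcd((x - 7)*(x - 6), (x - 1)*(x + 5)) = 1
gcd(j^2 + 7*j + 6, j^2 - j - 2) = j + 1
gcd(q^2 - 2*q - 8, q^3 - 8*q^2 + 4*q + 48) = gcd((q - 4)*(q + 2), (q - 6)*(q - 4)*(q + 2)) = q^2 - 2*q - 8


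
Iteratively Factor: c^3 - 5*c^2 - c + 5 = (c + 1)*(c^2 - 6*c + 5) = (c - 1)*(c + 1)*(c - 5)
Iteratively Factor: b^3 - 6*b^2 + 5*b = (b - 5)*(b^2 - b) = (b - 5)*(b - 1)*(b)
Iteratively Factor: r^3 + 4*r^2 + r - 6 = (r - 1)*(r^2 + 5*r + 6) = (r - 1)*(r + 3)*(r + 2)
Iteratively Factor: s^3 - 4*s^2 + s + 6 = (s - 2)*(s^2 - 2*s - 3) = (s - 2)*(s + 1)*(s - 3)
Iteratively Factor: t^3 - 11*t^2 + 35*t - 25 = (t - 5)*(t^2 - 6*t + 5) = (t - 5)*(t - 1)*(t - 5)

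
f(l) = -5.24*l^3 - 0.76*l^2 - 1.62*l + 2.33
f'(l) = -15.72*l^2 - 1.52*l - 1.62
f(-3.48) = 219.60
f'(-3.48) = -186.71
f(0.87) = -3.11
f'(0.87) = -14.84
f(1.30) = -12.57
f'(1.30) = -30.16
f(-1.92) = 39.73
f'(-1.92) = -56.65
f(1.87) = -37.62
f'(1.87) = -59.43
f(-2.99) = 140.45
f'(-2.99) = -137.61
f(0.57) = 0.19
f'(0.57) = -7.59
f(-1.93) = 40.30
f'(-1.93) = -57.24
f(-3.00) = 141.83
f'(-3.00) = -138.54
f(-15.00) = 17540.63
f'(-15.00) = -3515.82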